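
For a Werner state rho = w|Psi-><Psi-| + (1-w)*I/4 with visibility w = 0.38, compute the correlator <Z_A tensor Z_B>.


|Psi-> = (|01> - |10>)/sqrt(2)
For the pure Bell state, <Z_A Z_B> = -1 (Bell-state Pauli correlator).
The maximally-mixed part I/4 has tr(I/4 * P tensor P) = 0 for any traceless Pauli P.
So <Z_A Z_B>_rho = w * (-1) + (1 - w) * 0
= 0.38 * (-1)
= -0.3800

-0.3800


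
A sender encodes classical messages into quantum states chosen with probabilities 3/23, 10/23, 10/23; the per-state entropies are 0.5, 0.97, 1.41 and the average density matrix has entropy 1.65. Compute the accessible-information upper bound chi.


chi = S(rho) - sum_i p_i * S(rho_i)
Weighted entropy = 3/23 * 0.5 + 10/23 * 0.97 + 10/23 * 1.41
= 1.1000
chi = 1.65 - 1.1000
= 0.5500

0.5500


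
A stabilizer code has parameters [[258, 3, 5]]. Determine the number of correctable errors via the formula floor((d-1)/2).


Code parameters: [[258, 3, 5]], distance d = 5.
Number of correctable errors = floor((d-1)/2)
= floor((5 - 1)/2)
= floor(4/2)
= 2

2


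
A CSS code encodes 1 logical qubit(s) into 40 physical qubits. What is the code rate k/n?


Code rate R = k/n
= 1/40
= 0.0250

0.0250


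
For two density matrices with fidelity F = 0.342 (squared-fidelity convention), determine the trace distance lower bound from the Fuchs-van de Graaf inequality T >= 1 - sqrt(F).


Fuchs-van de Graaf (squared-fidelity convention): 1 - sqrt(F) <= T <= sqrt(1 - F).
Lower bound: T >= 1 - sqrt(F)
sqrt(F) = sqrt(0.342) = 0.5848
T >= 1 - 0.5848
T >= 0.4152

0.4152


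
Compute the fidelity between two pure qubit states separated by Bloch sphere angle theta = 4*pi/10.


For states separated by angle theta on Bloch sphere:
F = cos^2(theta/2)
theta = 4*pi/10 = 1.2566
theta/2 = 0.6283
cos(theta/2) = 0.8090
F = 0.6545

0.6545


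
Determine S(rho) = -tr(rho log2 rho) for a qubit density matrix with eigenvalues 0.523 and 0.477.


S = -p*log2(p) - (1-p)*log2(1-p)
p = 0.5230, 1-p = 0.4770
= -0.5230 * log2(0.5230) - 0.4770 * log2(0.4770)
= -(-0.4891) - (-0.5094)
= 0.9985

0.9985


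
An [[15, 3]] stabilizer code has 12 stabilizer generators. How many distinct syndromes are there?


Each stabilizer generator gives a binary (+1 or -1) measurement outcome.
With 12 independent generators:
Total syndromes = 2^12
= 4096

4096


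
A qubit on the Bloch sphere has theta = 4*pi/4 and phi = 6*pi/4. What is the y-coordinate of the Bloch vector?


theta = 3.1416, phi = 4.7124
r_y = sin(theta)*sin(phi) = 0.0000 * -1.0000
r_y = 0.0000

0.0000


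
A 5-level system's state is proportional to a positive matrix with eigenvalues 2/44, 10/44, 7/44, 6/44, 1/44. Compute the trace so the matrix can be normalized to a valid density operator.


tr(M) = sum of eigenvalues
= 2/44 + 10/44 + 7/44 + 6/44 + 1/44
= 26/44
= 0.5909

0.5909


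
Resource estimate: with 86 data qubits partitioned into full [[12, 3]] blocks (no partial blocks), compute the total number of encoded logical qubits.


Each code block uses 12 physical qubits for 3 logical qubit(s).
Number of complete blocks = floor(86 / 12) = 7
Logical qubits = 7 * 3
= 21

21


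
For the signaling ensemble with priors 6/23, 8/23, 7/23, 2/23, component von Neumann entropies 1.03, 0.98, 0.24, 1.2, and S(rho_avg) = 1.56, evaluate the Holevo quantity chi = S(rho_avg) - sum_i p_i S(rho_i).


chi = S(rho) - sum_i p_i * S(rho_i)
Weighted entropy = 6/23 * 1.03 + 8/23 * 0.98 + 7/23 * 0.24 + 2/23 * 1.2
= 0.7870
chi = 1.56 - 0.7870
= 0.7730

0.7730


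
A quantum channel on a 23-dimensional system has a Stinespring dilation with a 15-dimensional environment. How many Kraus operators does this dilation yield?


Tracing out the environment in an orthonormal basis {|i>_E} gives Kraus operators K_i = <i|_E U |0>_E.
Number of Kraus operators = dim(H_env) = d_env
= 15

15


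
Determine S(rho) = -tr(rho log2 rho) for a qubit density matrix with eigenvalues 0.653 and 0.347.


S = -p*log2(p) - (1-p)*log2(1-p)
p = 0.6530, 1-p = 0.3470
= -0.6530 * log2(0.6530) - 0.3470 * log2(0.3470)
= -(-0.4015) - (-0.5299)
= 0.9314

0.9314


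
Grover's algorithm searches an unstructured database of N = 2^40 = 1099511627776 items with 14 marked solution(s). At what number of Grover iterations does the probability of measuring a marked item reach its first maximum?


After j Grover iterations the success probability is P(j) = sin^2((2j+1)*theta), where sin(theta) = sqrt(k/N).
N = 2^40 = 1099511627776, k = 14
sin(theta) = sqrt(k/N) = 3.568322551e-06
theta = arcsin(sqrt(k/N)) = 3.568322551e-06 rad
P(j) reaches its first maximum when (2j+1)*theta is as close as possible to pi/2, i.e. j = round(pi/(4*theta) - 1/2).
pi/(4*theta) - 1/2 = 220102.4061
(For comparison, the common estimate pi/4 * sqrt(N/k) = 220102.9061; the exact maximiser is used here.)
Optimal iterations = 220102

220102


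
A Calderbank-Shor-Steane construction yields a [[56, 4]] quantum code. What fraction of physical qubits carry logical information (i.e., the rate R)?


Code rate R = k/n
= 4/56
= 0.0714

0.0714


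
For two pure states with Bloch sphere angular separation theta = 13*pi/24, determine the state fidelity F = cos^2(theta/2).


For states separated by angle theta on Bloch sphere:
F = cos^2(theta/2)
theta = 13*pi/24 = 1.7017
theta/2 = 0.8508
cos(theta/2) = 0.6593
F = 0.4347

0.4347


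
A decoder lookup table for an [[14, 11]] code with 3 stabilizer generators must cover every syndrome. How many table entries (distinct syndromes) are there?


Each stabilizer generator gives a binary (+1 or -1) measurement outcome.
With 3 independent generators:
Total syndromes = 2^3
= 8

8


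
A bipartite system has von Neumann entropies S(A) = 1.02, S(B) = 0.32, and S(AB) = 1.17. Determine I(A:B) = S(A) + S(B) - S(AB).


I(A:B) = S(A) + S(B) - S(AB)
= 1.02 + 0.32 - 1.17
= 0.1700

0.1700


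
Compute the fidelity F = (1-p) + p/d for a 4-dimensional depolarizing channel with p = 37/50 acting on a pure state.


F = (1-p) + p/d
= (1 - 0.7400) + 0.7400/4
= 0.2600 + 0.1850
= 0.4450

0.4450


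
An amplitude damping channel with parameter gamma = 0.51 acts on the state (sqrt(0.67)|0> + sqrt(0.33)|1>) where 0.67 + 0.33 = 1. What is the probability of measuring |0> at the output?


For amplitude damping with parameter gamma on state sqrt(a)|0> + sqrt(b)|1>:
alpha^2 = 0.67, beta^2 = 0.33
P(|0>) = alpha^2 + gamma * beta^2
= 0.67 + 0.51 * 0.33
= 0.67 + 0.1683
= 0.8383

0.8383


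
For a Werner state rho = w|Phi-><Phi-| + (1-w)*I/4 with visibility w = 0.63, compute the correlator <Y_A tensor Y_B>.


|Phi-> = (|00> - |11>)/sqrt(2)
For the pure Bell state, <Y_A Y_B> = +1 (Bell-state Pauli correlator).
The maximally-mixed part I/4 has tr(I/4 * P tensor P) = 0 for any traceless Pauli P.
So <Y_A Y_B>_rho = w * (+1) + (1 - w) * 0
= 0.63 * (+1)
= 0.6300

0.6300


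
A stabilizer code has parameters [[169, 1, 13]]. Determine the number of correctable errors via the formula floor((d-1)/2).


Code parameters: [[169, 1, 13]], distance d = 13.
Number of correctable errors = floor((d-1)/2)
= floor((13 - 1)/2)
= floor(12/2)
= 6

6


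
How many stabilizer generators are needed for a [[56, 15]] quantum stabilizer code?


For an [[n,k]] stabilizer code:
Number of stabilizer generators = n - k
= 56 - 15
= 41

41


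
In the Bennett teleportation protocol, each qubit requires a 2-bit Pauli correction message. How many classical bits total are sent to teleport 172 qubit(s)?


Quantum teleportation requires 2 classical bits per qubit teleported.
172 qubit(s) -> 2 * 172 = 344 classical bits

344


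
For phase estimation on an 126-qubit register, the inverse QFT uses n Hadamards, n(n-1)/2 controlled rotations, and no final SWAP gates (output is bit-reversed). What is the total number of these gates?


Hadamard gates: 126
Controlled rotations: n*(n-1)/2 = 126*125/2 = 7875
SWAP gates: 0 (omitted)
Total = 126 + 7875
= 8001

8001


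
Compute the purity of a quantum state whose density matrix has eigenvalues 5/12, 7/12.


tr(rho^2) = sum of eigenvalues squared
= (5/12)^2 + (7/12)^2
= (25 + 49) / 144
= 74/144
= 0.5139

0.5139


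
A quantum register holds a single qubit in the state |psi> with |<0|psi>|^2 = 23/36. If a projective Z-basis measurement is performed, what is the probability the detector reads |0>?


|alpha|^2 = 23/36 = 0.6389
|beta|^2 = 1 - 23/36 = 13/36 = 0.3611
P(|0>) = |alpha|^2 = 0.6389

0.6389


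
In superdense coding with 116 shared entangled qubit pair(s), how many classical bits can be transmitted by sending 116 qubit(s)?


Superdense coding allows 2 classical bits per shared entangled pair.
116 pair(s) -> 2 * 116 = 232 classical bits

232


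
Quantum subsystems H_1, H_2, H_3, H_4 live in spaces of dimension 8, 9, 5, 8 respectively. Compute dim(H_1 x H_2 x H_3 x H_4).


dim(H_1 x H_2 x H_3 x H_4) = 8 * 9 * 5 * 8
= 72 * 5 * 8
= 360 * 8
= 2880

2880


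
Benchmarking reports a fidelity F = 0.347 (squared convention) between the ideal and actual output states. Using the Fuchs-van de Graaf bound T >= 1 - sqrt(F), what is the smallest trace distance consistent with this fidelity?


Fuchs-van de Graaf (squared-fidelity convention): 1 - sqrt(F) <= T <= sqrt(1 - F).
Lower bound: T >= 1 - sqrt(F)
sqrt(F) = sqrt(0.347) = 0.5891
T >= 1 - 0.5891
T >= 0.4109

0.4109


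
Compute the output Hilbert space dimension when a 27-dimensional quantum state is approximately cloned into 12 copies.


Output space = H^(tensor 12) where dim(H) = 27
dim = 27^12
= 729 (after 2 factors)
= 19683 (after 3 factors)
= 531441 (after 4 factors)
= 14348907 (after 5 factors)
= 387420489 (after 6 factors)
= 10460353203 (after 7 factors)
= 282429536481 (after 8 factors)
= 7625597484987 (after 9 factors)
= 205891132094649 (after 10 factors)
= 5559060566555523 (after 11 factors)
= 150094635296999121 (after 12 factors)
= 150094635296999121

150094635296999121


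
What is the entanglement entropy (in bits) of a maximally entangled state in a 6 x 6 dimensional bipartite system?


For a maximally entangled state in d x d:
S = log2(d) = log2(6)
= 2.5850

2.5850


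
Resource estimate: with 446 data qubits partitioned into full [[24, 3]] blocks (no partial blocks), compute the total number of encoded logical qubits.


Each code block uses 24 physical qubits for 3 logical qubit(s).
Number of complete blocks = floor(446 / 24) = 18
Logical qubits = 18 * 3
= 54

54


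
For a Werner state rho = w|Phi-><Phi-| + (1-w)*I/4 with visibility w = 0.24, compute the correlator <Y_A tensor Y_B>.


|Phi-> = (|00> - |11>)/sqrt(2)
For the pure Bell state, <Y_A Y_B> = +1 (Bell-state Pauli correlator).
The maximally-mixed part I/4 has tr(I/4 * P tensor P) = 0 for any traceless Pauli P.
So <Y_A Y_B>_rho = w * (+1) + (1 - w) * 0
= 0.24 * (+1)
= 0.2400

0.2400


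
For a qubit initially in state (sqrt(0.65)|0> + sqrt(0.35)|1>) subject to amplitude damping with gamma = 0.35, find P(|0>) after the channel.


For amplitude damping with parameter gamma on state sqrt(a)|0> + sqrt(b)|1>:
alpha^2 = 0.65, beta^2 = 0.35
P(|0>) = alpha^2 + gamma * beta^2
= 0.65 + 0.35 * 0.35
= 0.65 + 0.1225
= 0.7725

0.7725


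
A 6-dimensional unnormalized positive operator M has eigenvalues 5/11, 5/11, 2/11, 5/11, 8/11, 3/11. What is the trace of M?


tr(M) = sum of eigenvalues
= 5/11 + 5/11 + 2/11 + 5/11 + 8/11 + 3/11
= 28/11
= 2.5455

2.5455


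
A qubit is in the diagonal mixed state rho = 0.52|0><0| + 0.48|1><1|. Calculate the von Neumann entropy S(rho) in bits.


S = -p*log2(p) - (1-p)*log2(1-p)
p = 0.5200, 1-p = 0.4800
= -0.5200 * log2(0.5200) - 0.4800 * log2(0.4800)
= -(-0.4906) - (-0.5083)
= 0.9988

0.9988


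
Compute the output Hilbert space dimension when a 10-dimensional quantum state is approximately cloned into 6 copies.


Output space = H^(tensor 6) where dim(H) = 10
dim = 10^6
= 100 (after 2 factors)
= 1000 (after 3 factors)
= 10000 (after 4 factors)
= 100000 (after 5 factors)
= 1000000 (after 6 factors)
= 1000000

1000000


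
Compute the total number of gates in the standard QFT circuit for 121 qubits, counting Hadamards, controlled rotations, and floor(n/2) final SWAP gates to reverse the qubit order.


Hadamard gates: 121
Controlled rotations: n*(n-1)/2 = 121*120/2 = 7260
SWAP gates: floor(n/2) = floor(121/2) = 60
Total = 121 + 7260 + 60
= 7441

7441


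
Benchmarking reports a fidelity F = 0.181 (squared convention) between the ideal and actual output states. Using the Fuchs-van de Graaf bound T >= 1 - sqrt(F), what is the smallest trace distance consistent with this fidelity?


Fuchs-van de Graaf (squared-fidelity convention): 1 - sqrt(F) <= T <= sqrt(1 - F).
Lower bound: T >= 1 - sqrt(F)
sqrt(F) = sqrt(0.181) = 0.4254
T >= 1 - 0.4254
T >= 0.5746

0.5746


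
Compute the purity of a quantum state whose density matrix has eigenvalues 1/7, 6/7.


tr(rho^2) = sum of eigenvalues squared
= (1/7)^2 + (6/7)^2
= (1 + 36) / 49
= 37/49
= 0.7551

0.7551


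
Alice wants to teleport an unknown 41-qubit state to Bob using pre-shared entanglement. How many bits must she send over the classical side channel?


Quantum teleportation requires 2 classical bits per qubit teleported.
41 qubit(s) -> 2 * 41 = 82 classical bits

82


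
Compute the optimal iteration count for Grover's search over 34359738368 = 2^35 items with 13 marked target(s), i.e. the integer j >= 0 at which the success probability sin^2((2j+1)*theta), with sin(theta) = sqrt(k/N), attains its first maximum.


After j Grover iterations the success probability is P(j) = sin^2((2j+1)*theta), where sin(theta) = sqrt(k/N).
N = 2^35 = 34359738368, k = 13
sin(theta) = sqrt(k/N) = 1.94512158e-05
theta = arcsin(sqrt(k/N)) = 1.94512158e-05 rad
P(j) reaches its first maximum when (2j+1)*theta is as close as possible to pi/2, i.e. j = round(pi/(4*theta) - 1/2).
pi/(4*theta) - 1/2 = 40377.3443
(For comparison, the common estimate pi/4 * sqrt(N/k) = 40377.8443; the exact maximiser is used here.)
Optimal iterations = 40377

40377


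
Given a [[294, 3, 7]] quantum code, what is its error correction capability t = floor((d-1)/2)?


Code parameters: [[294, 3, 7]], distance d = 7.
Number of correctable errors = floor((d-1)/2)
= floor((7 - 1)/2)
= floor(6/2)
= 3

3


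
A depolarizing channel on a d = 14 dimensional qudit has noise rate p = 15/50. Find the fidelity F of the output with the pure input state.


F = (1-p) + p/d
= (1 - 0.3000) + 0.3000/14
= 0.7000 + 0.0214
= 0.7214

0.7214


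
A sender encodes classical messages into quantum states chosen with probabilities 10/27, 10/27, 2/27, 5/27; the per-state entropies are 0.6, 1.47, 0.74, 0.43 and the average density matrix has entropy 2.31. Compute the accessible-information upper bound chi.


chi = S(rho) - sum_i p_i * S(rho_i)
Weighted entropy = 10/27 * 0.6 + 10/27 * 1.47 + 2/27 * 0.74 + 5/27 * 0.43
= 0.9011
chi = 2.31 - 0.9011
= 1.4089

1.4089


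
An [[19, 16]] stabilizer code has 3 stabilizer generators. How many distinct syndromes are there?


Each stabilizer generator gives a binary (+1 or -1) measurement outcome.
With 3 independent generators:
Total syndromes = 2^3
= 8

8


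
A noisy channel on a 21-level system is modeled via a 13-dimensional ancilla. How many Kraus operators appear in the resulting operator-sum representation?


Tracing out the environment in an orthonormal basis {|i>_E} gives Kraus operators K_i = <i|_E U |0>_E.
Number of Kraus operators = dim(H_env) = d_env
= 13

13


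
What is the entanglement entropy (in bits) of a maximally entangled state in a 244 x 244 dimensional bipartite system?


For a maximally entangled state in d x d:
S = log2(d) = log2(244)
= 7.9307

7.9307


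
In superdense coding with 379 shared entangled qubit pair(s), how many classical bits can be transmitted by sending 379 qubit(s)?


Superdense coding allows 2 classical bits per shared entangled pair.
379 pair(s) -> 2 * 379 = 758 classical bits

758


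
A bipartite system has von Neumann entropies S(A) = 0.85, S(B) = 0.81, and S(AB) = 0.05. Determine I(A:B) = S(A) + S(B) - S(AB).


I(A:B) = S(A) + S(B) - S(AB)
= 0.85 + 0.81 - 0.05
= 1.6100

1.6100


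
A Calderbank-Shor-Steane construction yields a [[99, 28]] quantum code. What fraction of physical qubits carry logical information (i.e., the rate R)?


Code rate R = k/n
= 28/99
= 0.2828

0.2828


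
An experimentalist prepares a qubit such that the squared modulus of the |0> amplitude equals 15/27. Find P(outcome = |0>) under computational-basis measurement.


|alpha|^2 = 15/27 = 0.5556
|beta|^2 = 1 - 15/27 = 12/27 = 0.4444
P(|0>) = |alpha|^2 = 0.5556

0.5556


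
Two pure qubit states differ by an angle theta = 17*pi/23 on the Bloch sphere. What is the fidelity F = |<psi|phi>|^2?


For states separated by angle theta on Bloch sphere:
F = cos^2(theta/2)
theta = 17*pi/23 = 2.3220
theta/2 = 1.1610
cos(theta/2) = 0.3984
F = 0.1587

0.1587


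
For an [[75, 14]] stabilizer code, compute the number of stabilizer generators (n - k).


For an [[n,k]] stabilizer code:
Number of stabilizer generators = n - k
= 75 - 14
= 61

61


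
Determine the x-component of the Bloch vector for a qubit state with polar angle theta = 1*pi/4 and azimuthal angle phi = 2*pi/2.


theta = 0.7854, phi = 3.1416
r_x = sin(theta)*cos(phi) = 0.7071 * -1.0000
r_x = -0.7071

-0.7071


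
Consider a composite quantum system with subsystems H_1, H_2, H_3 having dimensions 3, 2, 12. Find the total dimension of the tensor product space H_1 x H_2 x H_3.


dim(H_1 x H_2 x H_3) = 3 * 2 * 12
= 6 * 12
= 72

72


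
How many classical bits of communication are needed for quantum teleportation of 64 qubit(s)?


Quantum teleportation requires 2 classical bits per qubit teleported.
64 qubit(s) -> 2 * 64 = 128 classical bits

128


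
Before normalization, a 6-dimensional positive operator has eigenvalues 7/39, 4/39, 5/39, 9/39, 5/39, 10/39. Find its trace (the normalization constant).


tr(M) = sum of eigenvalues
= 7/39 + 4/39 + 5/39 + 9/39 + 5/39 + 10/39
= 40/39
= 1.0256

1.0256


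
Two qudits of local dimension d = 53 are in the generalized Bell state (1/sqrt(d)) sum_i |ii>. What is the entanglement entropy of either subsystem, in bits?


For a maximally entangled state in d x d:
S = log2(d) = log2(53)
= 5.7279

5.7279


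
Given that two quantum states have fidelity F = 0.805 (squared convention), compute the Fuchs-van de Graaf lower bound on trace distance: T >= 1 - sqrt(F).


Fuchs-van de Graaf (squared-fidelity convention): 1 - sqrt(F) <= T <= sqrt(1 - F).
Lower bound: T >= 1 - sqrt(F)
sqrt(F) = sqrt(0.805) = 0.8972
T >= 1 - 0.8972
T >= 0.1028

0.1028


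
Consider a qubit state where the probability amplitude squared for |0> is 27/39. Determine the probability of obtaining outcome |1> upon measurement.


|alpha|^2 = 27/39 = 0.6923
|beta|^2 = 1 - 27/39 = 12/39 = 0.3077
P(|1>) = |beta|^2 = 0.3077

0.3077


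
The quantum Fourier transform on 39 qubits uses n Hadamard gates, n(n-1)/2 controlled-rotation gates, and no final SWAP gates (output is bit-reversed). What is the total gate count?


Hadamard gates: 39
Controlled rotations: n*(n-1)/2 = 39*38/2 = 741
SWAP gates: 0 (omitted)
Total = 39 + 741
= 780

780


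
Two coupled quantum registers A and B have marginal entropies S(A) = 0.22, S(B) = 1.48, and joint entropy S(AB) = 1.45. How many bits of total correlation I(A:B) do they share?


I(A:B) = S(A) + S(B) - S(AB)
= 0.22 + 1.48 - 1.45
= 0.2500

0.2500


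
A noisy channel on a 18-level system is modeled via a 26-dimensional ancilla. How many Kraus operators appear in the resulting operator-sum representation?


Tracing out the environment in an orthonormal basis {|i>_E} gives Kraus operators K_i = <i|_E U |0>_E.
Number of Kraus operators = dim(H_env) = d_env
= 26

26


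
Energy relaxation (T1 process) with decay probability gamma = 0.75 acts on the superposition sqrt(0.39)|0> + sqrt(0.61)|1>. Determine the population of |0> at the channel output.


For amplitude damping with parameter gamma on state sqrt(a)|0> + sqrt(b)|1>:
alpha^2 = 0.39, beta^2 = 0.61
P(|0>) = alpha^2 + gamma * beta^2
= 0.39 + 0.75 * 0.61
= 0.39 + 0.4575
= 0.8475

0.8475


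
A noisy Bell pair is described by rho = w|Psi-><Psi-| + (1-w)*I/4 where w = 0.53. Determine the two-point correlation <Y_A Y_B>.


|Psi-> = (|01> - |10>)/sqrt(2)
For the pure Bell state, <Y_A Y_B> = -1 (Bell-state Pauli correlator).
The maximally-mixed part I/4 has tr(I/4 * P tensor P) = 0 for any traceless Pauli P.
So <Y_A Y_B>_rho = w * (-1) + (1 - w) * 0
= 0.53 * (-1)
= -0.5300

-0.5300


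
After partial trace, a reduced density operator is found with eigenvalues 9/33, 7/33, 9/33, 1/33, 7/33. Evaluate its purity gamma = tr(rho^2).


tr(rho^2) = sum of eigenvalues squared
= (9/33)^2 + (7/33)^2 + (9/33)^2 + (1/33)^2 + (7/33)^2
= (81 + 49 + 81 + 1 + 49) / 1089
= 261/1089
= 0.2397

0.2397


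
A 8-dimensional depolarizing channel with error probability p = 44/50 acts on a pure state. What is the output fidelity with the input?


F = (1-p) + p/d
= (1 - 0.8800) + 0.8800/8
= 0.1200 + 0.1100
= 0.2300

0.2300


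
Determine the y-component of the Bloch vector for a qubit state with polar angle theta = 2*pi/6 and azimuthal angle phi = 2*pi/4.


theta = 1.0472, phi = 1.5708
r_y = sin(theta)*sin(phi) = 0.8660 * 1.0000
r_y = 0.8660

0.8660


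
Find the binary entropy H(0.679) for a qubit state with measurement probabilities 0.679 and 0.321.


S = -p*log2(p) - (1-p)*log2(1-p)
p = 0.6790, 1-p = 0.3210
= -0.6790 * log2(0.6790) - 0.3210 * log2(0.3210)
= -(-0.3792) - (-0.5262)
= 0.9055

0.9055


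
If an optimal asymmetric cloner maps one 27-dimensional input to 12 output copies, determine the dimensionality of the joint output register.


Output space = H^(tensor 12) where dim(H) = 27
dim = 27^12
= 729 (after 2 factors)
= 19683 (after 3 factors)
= 531441 (after 4 factors)
= 14348907 (after 5 factors)
= 387420489 (after 6 factors)
= 10460353203 (after 7 factors)
= 282429536481 (after 8 factors)
= 7625597484987 (after 9 factors)
= 205891132094649 (after 10 factors)
= 5559060566555523 (after 11 factors)
= 150094635296999121 (after 12 factors)
= 150094635296999121

150094635296999121


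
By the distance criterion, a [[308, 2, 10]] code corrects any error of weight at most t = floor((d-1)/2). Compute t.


Code parameters: [[308, 2, 10]], distance d = 10.
Number of correctable errors = floor((d-1)/2)
= floor((10 - 1)/2)
= floor(9/2)
= 4

4


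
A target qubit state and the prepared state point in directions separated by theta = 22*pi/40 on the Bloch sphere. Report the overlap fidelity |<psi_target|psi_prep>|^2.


For states separated by angle theta on Bloch sphere:
F = cos^2(theta/2)
theta = 22*pi/40 = 1.7279
theta/2 = 0.8639
cos(theta/2) = 0.6494
F = 0.4218

0.4218


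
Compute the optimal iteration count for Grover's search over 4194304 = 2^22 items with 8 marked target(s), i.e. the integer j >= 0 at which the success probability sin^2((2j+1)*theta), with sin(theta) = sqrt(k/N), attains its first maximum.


After j Grover iterations the success probability is P(j) = sin^2((2j+1)*theta), where sin(theta) = sqrt(k/N).
N = 2^22 = 4194304, k = 8
sin(theta) = sqrt(k/N) = 0.001381067932
theta = arcsin(sqrt(k/N)) = 0.001381068371 rad
P(j) reaches its first maximum when (2j+1)*theta is as close as possible to pi/2, i.e. j = round(pi/(4*theta) - 1/2).
pi/(4*theta) - 1/2 = 568.1888
(For comparison, the common estimate pi/4 * sqrt(N/k) = 568.6890; the exact maximiser is used here.)
Optimal iterations = 568

568


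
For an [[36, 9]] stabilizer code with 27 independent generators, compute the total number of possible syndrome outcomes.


Each stabilizer generator gives a binary (+1 or -1) measurement outcome.
With 27 independent generators:
Total syndromes = 2^27
= 134217728

134217728


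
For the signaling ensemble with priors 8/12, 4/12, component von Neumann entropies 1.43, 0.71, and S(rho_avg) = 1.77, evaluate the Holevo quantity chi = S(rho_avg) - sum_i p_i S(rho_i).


chi = S(rho) - sum_i p_i * S(rho_i)
Weighted entropy = 8/12 * 1.43 + 4/12 * 0.71
= 1.1900
chi = 1.77 - 1.1900
= 0.5800

0.5800


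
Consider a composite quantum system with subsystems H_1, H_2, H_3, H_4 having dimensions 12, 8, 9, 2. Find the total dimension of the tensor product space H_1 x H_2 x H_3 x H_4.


dim(H_1 x H_2 x H_3 x H_4) = 12 * 8 * 9 * 2
= 96 * 9 * 2
= 864 * 2
= 1728

1728


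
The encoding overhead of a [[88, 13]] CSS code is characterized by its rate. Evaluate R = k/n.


Code rate R = k/n
= 13/88
= 0.1477

0.1477


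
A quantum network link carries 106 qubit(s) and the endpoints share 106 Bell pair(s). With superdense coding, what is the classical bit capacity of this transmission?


Superdense coding allows 2 classical bits per shared entangled pair.
106 pair(s) -> 2 * 106 = 212 classical bits

212


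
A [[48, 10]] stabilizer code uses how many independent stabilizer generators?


For an [[n,k]] stabilizer code:
Number of stabilizer generators = n - k
= 48 - 10
= 38

38


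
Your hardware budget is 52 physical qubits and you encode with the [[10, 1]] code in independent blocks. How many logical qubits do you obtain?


Each code block uses 10 physical qubits for 1 logical qubit(s).
Number of complete blocks = floor(52 / 10) = 5
Logical qubits = 5 * 1
= 5

5


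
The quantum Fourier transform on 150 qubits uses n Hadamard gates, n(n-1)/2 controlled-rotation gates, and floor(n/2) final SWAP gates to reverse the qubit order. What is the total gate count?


Hadamard gates: 150
Controlled rotations: n*(n-1)/2 = 150*149/2 = 11175
SWAP gates: floor(n/2) = floor(150/2) = 75
Total = 150 + 11175 + 75
= 11400

11400


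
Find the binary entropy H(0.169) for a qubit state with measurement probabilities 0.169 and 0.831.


S = -p*log2(p) - (1-p)*log2(1-p)
p = 0.1690, 1-p = 0.8310
= -0.1690 * log2(0.1690) - 0.8310 * log2(0.8310)
= -(-0.4335) - (-0.2219)
= 0.6554

0.6554


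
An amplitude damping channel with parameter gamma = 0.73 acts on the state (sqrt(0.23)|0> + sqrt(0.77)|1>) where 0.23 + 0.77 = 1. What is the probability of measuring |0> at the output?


For amplitude damping with parameter gamma on state sqrt(a)|0> + sqrt(b)|1>:
alpha^2 = 0.23, beta^2 = 0.77
P(|0>) = alpha^2 + gamma * beta^2
= 0.23 + 0.73 * 0.77
= 0.23 + 0.5621
= 0.7921

0.7921


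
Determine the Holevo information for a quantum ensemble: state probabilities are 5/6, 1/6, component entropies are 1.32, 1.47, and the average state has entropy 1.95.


chi = S(rho) - sum_i p_i * S(rho_i)
Weighted entropy = 5/6 * 1.32 + 1/6 * 1.47
= 1.3450
chi = 1.95 - 1.3450
= 0.6050

0.6050


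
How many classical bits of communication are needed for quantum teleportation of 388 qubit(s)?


Quantum teleportation requires 2 classical bits per qubit teleported.
388 qubit(s) -> 2 * 388 = 776 classical bits

776


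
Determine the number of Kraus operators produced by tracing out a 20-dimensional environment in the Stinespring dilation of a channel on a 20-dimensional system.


Tracing out the environment in an orthonormal basis {|i>_E} gives Kraus operators K_i = <i|_E U |0>_E.
Number of Kraus operators = dim(H_env) = d_env
= 20

20


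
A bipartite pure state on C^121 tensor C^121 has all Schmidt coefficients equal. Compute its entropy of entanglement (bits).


For a maximally entangled state in d x d:
S = log2(d) = log2(121)
= 6.9189

6.9189


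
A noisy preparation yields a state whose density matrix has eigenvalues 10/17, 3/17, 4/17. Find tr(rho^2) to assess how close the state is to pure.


tr(rho^2) = sum of eigenvalues squared
= (10/17)^2 + (3/17)^2 + (4/17)^2
= (100 + 9 + 16) / 289
= 125/289
= 0.4325

0.4325


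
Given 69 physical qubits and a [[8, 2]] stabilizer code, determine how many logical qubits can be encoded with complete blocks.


Each code block uses 8 physical qubits for 2 logical qubit(s).
Number of complete blocks = floor(69 / 8) = 8
Logical qubits = 8 * 2
= 16

16


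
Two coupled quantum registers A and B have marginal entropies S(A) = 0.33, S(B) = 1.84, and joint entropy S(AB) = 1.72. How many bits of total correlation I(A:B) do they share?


I(A:B) = S(A) + S(B) - S(AB)
= 0.33 + 1.84 - 1.72
= 0.4500

0.4500


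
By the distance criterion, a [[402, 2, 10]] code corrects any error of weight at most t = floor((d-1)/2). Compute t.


Code parameters: [[402, 2, 10]], distance d = 10.
Number of correctable errors = floor((d-1)/2)
= floor((10 - 1)/2)
= floor(9/2)
= 4

4


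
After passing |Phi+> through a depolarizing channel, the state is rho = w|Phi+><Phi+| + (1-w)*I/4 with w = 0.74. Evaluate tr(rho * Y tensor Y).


|Phi+> = (|00> + |11>)/sqrt(2)
For the pure Bell state, <Y_A Y_B> = -1 (Bell-state Pauli correlator).
The maximally-mixed part I/4 has tr(I/4 * P tensor P) = 0 for any traceless Pauli P.
So <Y_A Y_B>_rho = w * (-1) + (1 - w) * 0
= 0.74 * (-1)
= -0.7400

-0.7400


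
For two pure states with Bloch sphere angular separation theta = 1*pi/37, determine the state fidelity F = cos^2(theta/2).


For states separated by angle theta on Bloch sphere:
F = cos^2(theta/2)
theta = 1*pi/37 = 0.0849
theta/2 = 0.0425
cos(theta/2) = 0.9991
F = 0.9982

0.9982


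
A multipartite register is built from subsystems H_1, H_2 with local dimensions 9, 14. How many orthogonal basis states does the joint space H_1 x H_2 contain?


dim(H_1 x H_2) = 9 * 14
= 126

126


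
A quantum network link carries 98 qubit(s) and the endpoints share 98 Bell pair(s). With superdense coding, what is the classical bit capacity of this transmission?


Superdense coding allows 2 classical bits per shared entangled pair.
98 pair(s) -> 2 * 98 = 196 classical bits

196


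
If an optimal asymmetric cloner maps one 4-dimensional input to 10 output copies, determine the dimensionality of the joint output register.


Output space = H^(tensor 10) where dim(H) = 4
dim = 4^10
= 16 (after 2 factors)
= 64 (after 3 factors)
= 256 (after 4 factors)
= 1024 (after 5 factors)
= 4096 (after 6 factors)
= 16384 (after 7 factors)
= 65536 (after 8 factors)
= 262144 (after 9 factors)
= 1048576 (after 10 factors)
= 1048576

1048576


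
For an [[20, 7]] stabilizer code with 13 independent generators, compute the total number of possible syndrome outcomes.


Each stabilizer generator gives a binary (+1 or -1) measurement outcome.
With 13 independent generators:
Total syndromes = 2^13
= 8192

8192


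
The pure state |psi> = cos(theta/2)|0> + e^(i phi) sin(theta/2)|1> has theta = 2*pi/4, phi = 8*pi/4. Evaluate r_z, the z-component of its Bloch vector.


theta = 1.5708, phi = 6.2832
r_z = cos(theta) = 0.0000

0.0000


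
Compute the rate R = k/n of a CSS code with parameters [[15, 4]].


Code rate R = k/n
= 4/15
= 0.2667

0.2667


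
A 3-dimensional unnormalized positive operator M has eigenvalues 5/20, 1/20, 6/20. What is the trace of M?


tr(M) = sum of eigenvalues
= 5/20 + 1/20 + 6/20
= 12/20
= 0.6000

0.6000


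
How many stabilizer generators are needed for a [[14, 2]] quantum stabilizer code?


For an [[n,k]] stabilizer code:
Number of stabilizer generators = n - k
= 14 - 2
= 12

12


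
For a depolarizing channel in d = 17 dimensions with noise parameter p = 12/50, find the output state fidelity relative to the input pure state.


F = (1-p) + p/d
= (1 - 0.2400) + 0.2400/17
= 0.7600 + 0.0141
= 0.7741

0.7741


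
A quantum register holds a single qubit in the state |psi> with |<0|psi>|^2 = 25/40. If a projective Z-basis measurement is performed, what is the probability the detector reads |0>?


|alpha|^2 = 25/40 = 0.6250
|beta|^2 = 1 - 25/40 = 15/40 = 0.3750
P(|0>) = |alpha|^2 = 0.6250

0.6250


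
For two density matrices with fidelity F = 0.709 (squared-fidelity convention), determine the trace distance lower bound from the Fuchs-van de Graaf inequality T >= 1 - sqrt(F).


Fuchs-van de Graaf (squared-fidelity convention): 1 - sqrt(F) <= T <= sqrt(1 - F).
Lower bound: T >= 1 - sqrt(F)
sqrt(F) = sqrt(0.709) = 0.8420
T >= 1 - 0.8420
T >= 0.1580

0.1580


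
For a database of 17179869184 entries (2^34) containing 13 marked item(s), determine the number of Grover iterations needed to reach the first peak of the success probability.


After j Grover iterations the success probability is P(j) = sin^2((2j+1)*theta), where sin(theta) = sqrt(k/N).
N = 2^34 = 17179869184, k = 13
sin(theta) = sqrt(k/N) = 2.750817318e-05
theta = arcsin(sqrt(k/N)) = 2.750817319e-05 rad
P(j) reaches its first maximum when (2j+1)*theta is as close as possible to pi/2, i.e. j = round(pi/(4*theta) - 1/2).
pi/(4*theta) - 1/2 = 28550.9475
(For comparison, the common estimate pi/4 * sqrt(N/k) = 28551.4475; the exact maximiser is used here.)
Optimal iterations = 28551

28551


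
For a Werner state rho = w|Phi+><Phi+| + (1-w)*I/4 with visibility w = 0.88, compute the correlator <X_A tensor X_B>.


|Phi+> = (|00> + |11>)/sqrt(2)
For the pure Bell state, <X_A X_B> = +1 (Bell-state Pauli correlator).
The maximally-mixed part I/4 has tr(I/4 * P tensor P) = 0 for any traceless Pauli P.
So <X_A X_B>_rho = w * (+1) + (1 - w) * 0
= 0.88 * (+1)
= 0.8800

0.8800


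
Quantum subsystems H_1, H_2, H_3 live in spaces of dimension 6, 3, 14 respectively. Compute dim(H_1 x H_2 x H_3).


dim(H_1 x H_2 x H_3) = 6 * 3 * 14
= 18 * 14
= 252

252


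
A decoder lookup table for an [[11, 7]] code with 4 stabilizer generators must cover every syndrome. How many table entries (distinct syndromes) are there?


Each stabilizer generator gives a binary (+1 or -1) measurement outcome.
With 4 independent generators:
Total syndromes = 2^4
= 16

16


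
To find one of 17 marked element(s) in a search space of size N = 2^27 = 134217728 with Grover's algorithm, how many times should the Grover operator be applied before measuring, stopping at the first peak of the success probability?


After j Grover iterations the success probability is P(j) = sin^2((2j+1)*theta), where sin(theta) = sqrt(k/N).
N = 2^27 = 134217728, k = 17
sin(theta) = sqrt(k/N) = 0.00035589306
theta = arcsin(sqrt(k/N)) = 0.0003558930675 rad
P(j) reaches its first maximum when (2j+1)*theta is as close as possible to pi/2, i.e. j = round(pi/(4*theta) - 1/2).
pi/(4*theta) - 1/2 = 2206.3375
(For comparison, the common estimate pi/4 * sqrt(N/k) = 2206.8375; the exact maximiser is used here.)
Optimal iterations = 2206

2206


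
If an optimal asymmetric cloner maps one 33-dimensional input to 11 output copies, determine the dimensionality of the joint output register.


Output space = H^(tensor 11) where dim(H) = 33
dim = 33^11
= 1089 (after 2 factors)
= 35937 (after 3 factors)
= 1185921 (after 4 factors)
= 39135393 (after 5 factors)
= 1291467969 (after 6 factors)
= 42618442977 (after 7 factors)
= 1406408618241 (after 8 factors)
= 46411484401953 (after 9 factors)
= 1531578985264449 (after 10 factors)
= 50542106513726817 (after 11 factors)
= 50542106513726817

50542106513726817


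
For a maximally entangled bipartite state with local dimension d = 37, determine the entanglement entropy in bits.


For a maximally entangled state in d x d:
S = log2(d) = log2(37)
= 5.2095

5.2095


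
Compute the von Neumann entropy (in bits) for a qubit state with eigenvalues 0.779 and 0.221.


S = -p*log2(p) - (1-p)*log2(1-p)
p = 0.7790, 1-p = 0.2210
= -0.7790 * log2(0.7790) - 0.2210 * log2(0.2210)
= -(-0.2807) - (-0.4813)
= 0.7620

0.7620


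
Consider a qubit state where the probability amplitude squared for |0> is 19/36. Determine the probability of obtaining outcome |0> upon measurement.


|alpha|^2 = 19/36 = 0.5278
|beta|^2 = 1 - 19/36 = 17/36 = 0.4722
P(|0>) = |alpha|^2 = 0.5278

0.5278


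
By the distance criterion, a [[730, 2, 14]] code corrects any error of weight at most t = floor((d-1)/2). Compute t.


Code parameters: [[730, 2, 14]], distance d = 14.
Number of correctable errors = floor((d-1)/2)
= floor((14 - 1)/2)
= floor(13/2)
= 6

6


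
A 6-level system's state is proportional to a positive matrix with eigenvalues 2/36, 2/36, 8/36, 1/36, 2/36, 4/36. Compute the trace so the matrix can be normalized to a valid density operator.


tr(M) = sum of eigenvalues
= 2/36 + 2/36 + 8/36 + 1/36 + 2/36 + 4/36
= 19/36
= 0.5278

0.5278


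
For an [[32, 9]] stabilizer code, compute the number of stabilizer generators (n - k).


For an [[n,k]] stabilizer code:
Number of stabilizer generators = n - k
= 32 - 9
= 23

23


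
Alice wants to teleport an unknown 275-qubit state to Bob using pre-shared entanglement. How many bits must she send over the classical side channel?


Quantum teleportation requires 2 classical bits per qubit teleported.
275 qubit(s) -> 2 * 275 = 550 classical bits

550


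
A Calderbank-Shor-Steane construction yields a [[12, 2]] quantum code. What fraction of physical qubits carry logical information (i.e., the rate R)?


Code rate R = k/n
= 2/12
= 0.1667

0.1667


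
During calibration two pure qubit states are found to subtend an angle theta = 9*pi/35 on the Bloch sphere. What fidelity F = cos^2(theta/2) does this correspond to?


For states separated by angle theta on Bloch sphere:
F = cos^2(theta/2)
theta = 9*pi/35 = 0.8078
theta/2 = 0.4039
cos(theta/2) = 0.9195
F = 0.8455

0.8455


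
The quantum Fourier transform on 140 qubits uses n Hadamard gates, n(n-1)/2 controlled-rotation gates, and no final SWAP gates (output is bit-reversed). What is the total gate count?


Hadamard gates: 140
Controlled rotations: n*(n-1)/2 = 140*139/2 = 9730
SWAP gates: 0 (omitted)
Total = 140 + 9730
= 9870

9870


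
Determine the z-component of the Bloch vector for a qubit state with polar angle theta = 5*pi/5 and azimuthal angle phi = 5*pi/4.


theta = 3.1416, phi = 3.9270
r_z = cos(theta) = -1.0000

-1.0000


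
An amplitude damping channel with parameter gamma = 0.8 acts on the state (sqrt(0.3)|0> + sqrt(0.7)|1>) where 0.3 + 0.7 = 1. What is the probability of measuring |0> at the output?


For amplitude damping with parameter gamma on state sqrt(a)|0> + sqrt(b)|1>:
alpha^2 = 0.3, beta^2 = 0.7
P(|0>) = alpha^2 + gamma * beta^2
= 0.3 + 0.8 * 0.7
= 0.3 + 0.5600
= 0.8600

0.8600


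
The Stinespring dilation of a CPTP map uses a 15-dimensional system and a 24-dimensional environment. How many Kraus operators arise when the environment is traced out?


Tracing out the environment in an orthonormal basis {|i>_E} gives Kraus operators K_i = <i|_E U |0>_E.
Number of Kraus operators = dim(H_env) = d_env
= 24

24


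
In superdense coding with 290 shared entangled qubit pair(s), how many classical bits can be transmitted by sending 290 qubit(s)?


Superdense coding allows 2 classical bits per shared entangled pair.
290 pair(s) -> 2 * 290 = 580 classical bits

580


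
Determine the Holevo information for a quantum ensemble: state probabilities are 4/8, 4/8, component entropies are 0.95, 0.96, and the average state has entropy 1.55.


chi = S(rho) - sum_i p_i * S(rho_i)
Weighted entropy = 4/8 * 0.95 + 4/8 * 0.96
= 0.9550
chi = 1.55 - 0.9550
= 0.5950

0.5950


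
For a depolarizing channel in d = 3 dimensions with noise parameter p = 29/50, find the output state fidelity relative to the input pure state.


F = (1-p) + p/d
= (1 - 0.5800) + 0.5800/3
= 0.4200 + 0.1933
= 0.6133

0.6133


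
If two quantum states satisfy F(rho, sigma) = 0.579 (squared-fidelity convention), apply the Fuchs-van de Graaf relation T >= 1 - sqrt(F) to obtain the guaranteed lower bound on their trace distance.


Fuchs-van de Graaf (squared-fidelity convention): 1 - sqrt(F) <= T <= sqrt(1 - F).
Lower bound: T >= 1 - sqrt(F)
sqrt(F) = sqrt(0.579) = 0.7609
T >= 1 - 0.7609
T >= 0.2391

0.2391


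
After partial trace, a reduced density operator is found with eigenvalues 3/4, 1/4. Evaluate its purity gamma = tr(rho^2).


tr(rho^2) = sum of eigenvalues squared
= (3/4)^2 + (1/4)^2
= (9 + 1) / 16
= 10/16
= 0.6250

0.6250
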